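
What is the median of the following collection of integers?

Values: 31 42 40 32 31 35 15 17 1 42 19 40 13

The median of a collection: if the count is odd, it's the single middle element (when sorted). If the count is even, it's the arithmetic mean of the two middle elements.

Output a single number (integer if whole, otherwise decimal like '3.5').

Answer: 31

Derivation:
Step 1: insert 31 -> lo=[31] (size 1, max 31) hi=[] (size 0) -> median=31
Step 2: insert 42 -> lo=[31] (size 1, max 31) hi=[42] (size 1, min 42) -> median=36.5
Step 3: insert 40 -> lo=[31, 40] (size 2, max 40) hi=[42] (size 1, min 42) -> median=40
Step 4: insert 32 -> lo=[31, 32] (size 2, max 32) hi=[40, 42] (size 2, min 40) -> median=36
Step 5: insert 31 -> lo=[31, 31, 32] (size 3, max 32) hi=[40, 42] (size 2, min 40) -> median=32
Step 6: insert 35 -> lo=[31, 31, 32] (size 3, max 32) hi=[35, 40, 42] (size 3, min 35) -> median=33.5
Step 7: insert 15 -> lo=[15, 31, 31, 32] (size 4, max 32) hi=[35, 40, 42] (size 3, min 35) -> median=32
Step 8: insert 17 -> lo=[15, 17, 31, 31] (size 4, max 31) hi=[32, 35, 40, 42] (size 4, min 32) -> median=31.5
Step 9: insert 1 -> lo=[1, 15, 17, 31, 31] (size 5, max 31) hi=[32, 35, 40, 42] (size 4, min 32) -> median=31
Step 10: insert 42 -> lo=[1, 15, 17, 31, 31] (size 5, max 31) hi=[32, 35, 40, 42, 42] (size 5, min 32) -> median=31.5
Step 11: insert 19 -> lo=[1, 15, 17, 19, 31, 31] (size 6, max 31) hi=[32, 35, 40, 42, 42] (size 5, min 32) -> median=31
Step 12: insert 40 -> lo=[1, 15, 17, 19, 31, 31] (size 6, max 31) hi=[32, 35, 40, 40, 42, 42] (size 6, min 32) -> median=31.5
Step 13: insert 13 -> lo=[1, 13, 15, 17, 19, 31, 31] (size 7, max 31) hi=[32, 35, 40, 40, 42, 42] (size 6, min 32) -> median=31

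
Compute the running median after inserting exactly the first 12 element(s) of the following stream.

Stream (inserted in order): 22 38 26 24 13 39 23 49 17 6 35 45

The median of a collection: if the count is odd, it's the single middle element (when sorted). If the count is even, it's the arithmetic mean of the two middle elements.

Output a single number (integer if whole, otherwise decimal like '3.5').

Answer: 25

Derivation:
Step 1: insert 22 -> lo=[22] (size 1, max 22) hi=[] (size 0) -> median=22
Step 2: insert 38 -> lo=[22] (size 1, max 22) hi=[38] (size 1, min 38) -> median=30
Step 3: insert 26 -> lo=[22, 26] (size 2, max 26) hi=[38] (size 1, min 38) -> median=26
Step 4: insert 24 -> lo=[22, 24] (size 2, max 24) hi=[26, 38] (size 2, min 26) -> median=25
Step 5: insert 13 -> lo=[13, 22, 24] (size 3, max 24) hi=[26, 38] (size 2, min 26) -> median=24
Step 6: insert 39 -> lo=[13, 22, 24] (size 3, max 24) hi=[26, 38, 39] (size 3, min 26) -> median=25
Step 7: insert 23 -> lo=[13, 22, 23, 24] (size 4, max 24) hi=[26, 38, 39] (size 3, min 26) -> median=24
Step 8: insert 49 -> lo=[13, 22, 23, 24] (size 4, max 24) hi=[26, 38, 39, 49] (size 4, min 26) -> median=25
Step 9: insert 17 -> lo=[13, 17, 22, 23, 24] (size 5, max 24) hi=[26, 38, 39, 49] (size 4, min 26) -> median=24
Step 10: insert 6 -> lo=[6, 13, 17, 22, 23] (size 5, max 23) hi=[24, 26, 38, 39, 49] (size 5, min 24) -> median=23.5
Step 11: insert 35 -> lo=[6, 13, 17, 22, 23, 24] (size 6, max 24) hi=[26, 35, 38, 39, 49] (size 5, min 26) -> median=24
Step 12: insert 45 -> lo=[6, 13, 17, 22, 23, 24] (size 6, max 24) hi=[26, 35, 38, 39, 45, 49] (size 6, min 26) -> median=25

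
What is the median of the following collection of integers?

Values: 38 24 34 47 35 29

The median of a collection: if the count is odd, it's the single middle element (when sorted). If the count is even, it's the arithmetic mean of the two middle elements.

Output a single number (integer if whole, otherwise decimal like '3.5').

Answer: 34.5

Derivation:
Step 1: insert 38 -> lo=[38] (size 1, max 38) hi=[] (size 0) -> median=38
Step 2: insert 24 -> lo=[24] (size 1, max 24) hi=[38] (size 1, min 38) -> median=31
Step 3: insert 34 -> lo=[24, 34] (size 2, max 34) hi=[38] (size 1, min 38) -> median=34
Step 4: insert 47 -> lo=[24, 34] (size 2, max 34) hi=[38, 47] (size 2, min 38) -> median=36
Step 5: insert 35 -> lo=[24, 34, 35] (size 3, max 35) hi=[38, 47] (size 2, min 38) -> median=35
Step 6: insert 29 -> lo=[24, 29, 34] (size 3, max 34) hi=[35, 38, 47] (size 3, min 35) -> median=34.5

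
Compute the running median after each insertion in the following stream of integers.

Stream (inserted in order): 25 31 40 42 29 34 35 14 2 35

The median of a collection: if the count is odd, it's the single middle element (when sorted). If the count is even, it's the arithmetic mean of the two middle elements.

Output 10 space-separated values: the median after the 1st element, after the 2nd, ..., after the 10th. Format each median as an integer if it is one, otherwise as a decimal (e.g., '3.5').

Answer: 25 28 31 35.5 31 32.5 34 32.5 31 32.5

Derivation:
Step 1: insert 25 -> lo=[25] (size 1, max 25) hi=[] (size 0) -> median=25
Step 2: insert 31 -> lo=[25] (size 1, max 25) hi=[31] (size 1, min 31) -> median=28
Step 3: insert 40 -> lo=[25, 31] (size 2, max 31) hi=[40] (size 1, min 40) -> median=31
Step 4: insert 42 -> lo=[25, 31] (size 2, max 31) hi=[40, 42] (size 2, min 40) -> median=35.5
Step 5: insert 29 -> lo=[25, 29, 31] (size 3, max 31) hi=[40, 42] (size 2, min 40) -> median=31
Step 6: insert 34 -> lo=[25, 29, 31] (size 3, max 31) hi=[34, 40, 42] (size 3, min 34) -> median=32.5
Step 7: insert 35 -> lo=[25, 29, 31, 34] (size 4, max 34) hi=[35, 40, 42] (size 3, min 35) -> median=34
Step 8: insert 14 -> lo=[14, 25, 29, 31] (size 4, max 31) hi=[34, 35, 40, 42] (size 4, min 34) -> median=32.5
Step 9: insert 2 -> lo=[2, 14, 25, 29, 31] (size 5, max 31) hi=[34, 35, 40, 42] (size 4, min 34) -> median=31
Step 10: insert 35 -> lo=[2, 14, 25, 29, 31] (size 5, max 31) hi=[34, 35, 35, 40, 42] (size 5, min 34) -> median=32.5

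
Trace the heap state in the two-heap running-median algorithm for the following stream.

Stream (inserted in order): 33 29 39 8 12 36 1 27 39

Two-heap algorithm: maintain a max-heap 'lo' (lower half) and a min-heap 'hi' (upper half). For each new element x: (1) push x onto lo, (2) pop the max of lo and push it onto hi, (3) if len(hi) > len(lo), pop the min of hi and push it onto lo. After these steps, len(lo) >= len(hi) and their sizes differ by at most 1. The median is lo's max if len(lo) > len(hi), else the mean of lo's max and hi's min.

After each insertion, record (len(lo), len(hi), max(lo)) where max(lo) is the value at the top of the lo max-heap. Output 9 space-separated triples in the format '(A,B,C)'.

Step 1: insert 33 -> lo=[33] hi=[] -> (len(lo)=1, len(hi)=0, max(lo)=33)
Step 2: insert 29 -> lo=[29] hi=[33] -> (len(lo)=1, len(hi)=1, max(lo)=29)
Step 3: insert 39 -> lo=[29, 33] hi=[39] -> (len(lo)=2, len(hi)=1, max(lo)=33)
Step 4: insert 8 -> lo=[8, 29] hi=[33, 39] -> (len(lo)=2, len(hi)=2, max(lo)=29)
Step 5: insert 12 -> lo=[8, 12, 29] hi=[33, 39] -> (len(lo)=3, len(hi)=2, max(lo)=29)
Step 6: insert 36 -> lo=[8, 12, 29] hi=[33, 36, 39] -> (len(lo)=3, len(hi)=3, max(lo)=29)
Step 7: insert 1 -> lo=[1, 8, 12, 29] hi=[33, 36, 39] -> (len(lo)=4, len(hi)=3, max(lo)=29)
Step 8: insert 27 -> lo=[1, 8, 12, 27] hi=[29, 33, 36, 39] -> (len(lo)=4, len(hi)=4, max(lo)=27)
Step 9: insert 39 -> lo=[1, 8, 12, 27, 29] hi=[33, 36, 39, 39] -> (len(lo)=5, len(hi)=4, max(lo)=29)

Answer: (1,0,33) (1,1,29) (2,1,33) (2,2,29) (3,2,29) (3,3,29) (4,3,29) (4,4,27) (5,4,29)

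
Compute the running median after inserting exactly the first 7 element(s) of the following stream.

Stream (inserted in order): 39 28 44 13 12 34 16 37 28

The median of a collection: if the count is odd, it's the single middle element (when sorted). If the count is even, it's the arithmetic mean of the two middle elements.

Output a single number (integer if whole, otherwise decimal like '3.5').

Step 1: insert 39 -> lo=[39] (size 1, max 39) hi=[] (size 0) -> median=39
Step 2: insert 28 -> lo=[28] (size 1, max 28) hi=[39] (size 1, min 39) -> median=33.5
Step 3: insert 44 -> lo=[28, 39] (size 2, max 39) hi=[44] (size 1, min 44) -> median=39
Step 4: insert 13 -> lo=[13, 28] (size 2, max 28) hi=[39, 44] (size 2, min 39) -> median=33.5
Step 5: insert 12 -> lo=[12, 13, 28] (size 3, max 28) hi=[39, 44] (size 2, min 39) -> median=28
Step 6: insert 34 -> lo=[12, 13, 28] (size 3, max 28) hi=[34, 39, 44] (size 3, min 34) -> median=31
Step 7: insert 16 -> lo=[12, 13, 16, 28] (size 4, max 28) hi=[34, 39, 44] (size 3, min 34) -> median=28

Answer: 28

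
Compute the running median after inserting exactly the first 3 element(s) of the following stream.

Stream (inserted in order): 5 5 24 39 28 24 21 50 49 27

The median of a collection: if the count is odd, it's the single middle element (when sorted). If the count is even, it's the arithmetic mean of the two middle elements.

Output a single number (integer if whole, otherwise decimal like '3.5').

Answer: 5

Derivation:
Step 1: insert 5 -> lo=[5] (size 1, max 5) hi=[] (size 0) -> median=5
Step 2: insert 5 -> lo=[5] (size 1, max 5) hi=[5] (size 1, min 5) -> median=5
Step 3: insert 24 -> lo=[5, 5] (size 2, max 5) hi=[24] (size 1, min 24) -> median=5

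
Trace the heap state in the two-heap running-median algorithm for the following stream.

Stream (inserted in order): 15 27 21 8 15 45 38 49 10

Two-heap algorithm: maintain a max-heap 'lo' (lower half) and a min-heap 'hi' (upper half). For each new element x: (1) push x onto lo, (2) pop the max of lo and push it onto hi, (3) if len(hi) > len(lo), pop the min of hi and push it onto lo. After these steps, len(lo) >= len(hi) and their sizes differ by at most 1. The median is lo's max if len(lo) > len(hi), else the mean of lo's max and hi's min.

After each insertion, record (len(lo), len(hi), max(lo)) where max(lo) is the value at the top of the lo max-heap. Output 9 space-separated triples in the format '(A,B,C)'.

Step 1: insert 15 -> lo=[15] hi=[] -> (len(lo)=1, len(hi)=0, max(lo)=15)
Step 2: insert 27 -> lo=[15] hi=[27] -> (len(lo)=1, len(hi)=1, max(lo)=15)
Step 3: insert 21 -> lo=[15, 21] hi=[27] -> (len(lo)=2, len(hi)=1, max(lo)=21)
Step 4: insert 8 -> lo=[8, 15] hi=[21, 27] -> (len(lo)=2, len(hi)=2, max(lo)=15)
Step 5: insert 15 -> lo=[8, 15, 15] hi=[21, 27] -> (len(lo)=3, len(hi)=2, max(lo)=15)
Step 6: insert 45 -> lo=[8, 15, 15] hi=[21, 27, 45] -> (len(lo)=3, len(hi)=3, max(lo)=15)
Step 7: insert 38 -> lo=[8, 15, 15, 21] hi=[27, 38, 45] -> (len(lo)=4, len(hi)=3, max(lo)=21)
Step 8: insert 49 -> lo=[8, 15, 15, 21] hi=[27, 38, 45, 49] -> (len(lo)=4, len(hi)=4, max(lo)=21)
Step 9: insert 10 -> lo=[8, 10, 15, 15, 21] hi=[27, 38, 45, 49] -> (len(lo)=5, len(hi)=4, max(lo)=21)

Answer: (1,0,15) (1,1,15) (2,1,21) (2,2,15) (3,2,15) (3,3,15) (4,3,21) (4,4,21) (5,4,21)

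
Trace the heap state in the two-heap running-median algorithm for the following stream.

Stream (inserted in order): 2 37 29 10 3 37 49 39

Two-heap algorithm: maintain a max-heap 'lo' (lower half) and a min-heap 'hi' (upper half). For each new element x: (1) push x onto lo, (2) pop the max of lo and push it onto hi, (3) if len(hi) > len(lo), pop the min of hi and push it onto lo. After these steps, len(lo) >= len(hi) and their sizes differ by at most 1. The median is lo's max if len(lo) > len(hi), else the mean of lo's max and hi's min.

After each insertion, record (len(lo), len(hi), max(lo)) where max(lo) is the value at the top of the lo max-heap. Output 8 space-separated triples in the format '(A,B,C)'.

Step 1: insert 2 -> lo=[2] hi=[] -> (len(lo)=1, len(hi)=0, max(lo)=2)
Step 2: insert 37 -> lo=[2] hi=[37] -> (len(lo)=1, len(hi)=1, max(lo)=2)
Step 3: insert 29 -> lo=[2, 29] hi=[37] -> (len(lo)=2, len(hi)=1, max(lo)=29)
Step 4: insert 10 -> lo=[2, 10] hi=[29, 37] -> (len(lo)=2, len(hi)=2, max(lo)=10)
Step 5: insert 3 -> lo=[2, 3, 10] hi=[29, 37] -> (len(lo)=3, len(hi)=2, max(lo)=10)
Step 6: insert 37 -> lo=[2, 3, 10] hi=[29, 37, 37] -> (len(lo)=3, len(hi)=3, max(lo)=10)
Step 7: insert 49 -> lo=[2, 3, 10, 29] hi=[37, 37, 49] -> (len(lo)=4, len(hi)=3, max(lo)=29)
Step 8: insert 39 -> lo=[2, 3, 10, 29] hi=[37, 37, 39, 49] -> (len(lo)=4, len(hi)=4, max(lo)=29)

Answer: (1,0,2) (1,1,2) (2,1,29) (2,2,10) (3,2,10) (3,3,10) (4,3,29) (4,4,29)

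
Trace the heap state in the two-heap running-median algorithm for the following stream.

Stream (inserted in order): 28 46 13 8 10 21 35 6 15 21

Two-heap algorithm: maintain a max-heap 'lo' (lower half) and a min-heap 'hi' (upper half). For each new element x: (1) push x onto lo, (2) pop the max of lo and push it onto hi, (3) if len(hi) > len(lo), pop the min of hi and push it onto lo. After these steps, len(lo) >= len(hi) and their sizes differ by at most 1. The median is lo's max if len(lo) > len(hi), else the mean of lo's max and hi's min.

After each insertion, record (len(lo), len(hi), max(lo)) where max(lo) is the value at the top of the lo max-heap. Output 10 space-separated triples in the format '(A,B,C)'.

Answer: (1,0,28) (1,1,28) (2,1,28) (2,2,13) (3,2,13) (3,3,13) (4,3,21) (4,4,13) (5,4,15) (5,5,15)

Derivation:
Step 1: insert 28 -> lo=[28] hi=[] -> (len(lo)=1, len(hi)=0, max(lo)=28)
Step 2: insert 46 -> lo=[28] hi=[46] -> (len(lo)=1, len(hi)=1, max(lo)=28)
Step 3: insert 13 -> lo=[13, 28] hi=[46] -> (len(lo)=2, len(hi)=1, max(lo)=28)
Step 4: insert 8 -> lo=[8, 13] hi=[28, 46] -> (len(lo)=2, len(hi)=2, max(lo)=13)
Step 5: insert 10 -> lo=[8, 10, 13] hi=[28, 46] -> (len(lo)=3, len(hi)=2, max(lo)=13)
Step 6: insert 21 -> lo=[8, 10, 13] hi=[21, 28, 46] -> (len(lo)=3, len(hi)=3, max(lo)=13)
Step 7: insert 35 -> lo=[8, 10, 13, 21] hi=[28, 35, 46] -> (len(lo)=4, len(hi)=3, max(lo)=21)
Step 8: insert 6 -> lo=[6, 8, 10, 13] hi=[21, 28, 35, 46] -> (len(lo)=4, len(hi)=4, max(lo)=13)
Step 9: insert 15 -> lo=[6, 8, 10, 13, 15] hi=[21, 28, 35, 46] -> (len(lo)=5, len(hi)=4, max(lo)=15)
Step 10: insert 21 -> lo=[6, 8, 10, 13, 15] hi=[21, 21, 28, 35, 46] -> (len(lo)=5, len(hi)=5, max(lo)=15)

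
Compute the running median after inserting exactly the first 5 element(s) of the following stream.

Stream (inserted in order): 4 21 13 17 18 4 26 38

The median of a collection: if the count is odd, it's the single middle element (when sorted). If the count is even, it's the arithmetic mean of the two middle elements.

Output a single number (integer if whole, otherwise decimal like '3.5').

Answer: 17

Derivation:
Step 1: insert 4 -> lo=[4] (size 1, max 4) hi=[] (size 0) -> median=4
Step 2: insert 21 -> lo=[4] (size 1, max 4) hi=[21] (size 1, min 21) -> median=12.5
Step 3: insert 13 -> lo=[4, 13] (size 2, max 13) hi=[21] (size 1, min 21) -> median=13
Step 4: insert 17 -> lo=[4, 13] (size 2, max 13) hi=[17, 21] (size 2, min 17) -> median=15
Step 5: insert 18 -> lo=[4, 13, 17] (size 3, max 17) hi=[18, 21] (size 2, min 18) -> median=17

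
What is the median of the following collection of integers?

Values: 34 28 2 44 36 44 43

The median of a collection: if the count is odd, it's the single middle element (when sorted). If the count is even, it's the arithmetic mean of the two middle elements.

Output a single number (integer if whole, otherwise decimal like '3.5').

Step 1: insert 34 -> lo=[34] (size 1, max 34) hi=[] (size 0) -> median=34
Step 2: insert 28 -> lo=[28] (size 1, max 28) hi=[34] (size 1, min 34) -> median=31
Step 3: insert 2 -> lo=[2, 28] (size 2, max 28) hi=[34] (size 1, min 34) -> median=28
Step 4: insert 44 -> lo=[2, 28] (size 2, max 28) hi=[34, 44] (size 2, min 34) -> median=31
Step 5: insert 36 -> lo=[2, 28, 34] (size 3, max 34) hi=[36, 44] (size 2, min 36) -> median=34
Step 6: insert 44 -> lo=[2, 28, 34] (size 3, max 34) hi=[36, 44, 44] (size 3, min 36) -> median=35
Step 7: insert 43 -> lo=[2, 28, 34, 36] (size 4, max 36) hi=[43, 44, 44] (size 3, min 43) -> median=36

Answer: 36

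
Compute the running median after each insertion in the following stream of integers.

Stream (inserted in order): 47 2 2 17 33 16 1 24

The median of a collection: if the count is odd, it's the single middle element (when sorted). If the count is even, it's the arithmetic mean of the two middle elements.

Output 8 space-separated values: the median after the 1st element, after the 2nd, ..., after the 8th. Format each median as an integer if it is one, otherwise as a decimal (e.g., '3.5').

Answer: 47 24.5 2 9.5 17 16.5 16 16.5

Derivation:
Step 1: insert 47 -> lo=[47] (size 1, max 47) hi=[] (size 0) -> median=47
Step 2: insert 2 -> lo=[2] (size 1, max 2) hi=[47] (size 1, min 47) -> median=24.5
Step 3: insert 2 -> lo=[2, 2] (size 2, max 2) hi=[47] (size 1, min 47) -> median=2
Step 4: insert 17 -> lo=[2, 2] (size 2, max 2) hi=[17, 47] (size 2, min 17) -> median=9.5
Step 5: insert 33 -> lo=[2, 2, 17] (size 3, max 17) hi=[33, 47] (size 2, min 33) -> median=17
Step 6: insert 16 -> lo=[2, 2, 16] (size 3, max 16) hi=[17, 33, 47] (size 3, min 17) -> median=16.5
Step 7: insert 1 -> lo=[1, 2, 2, 16] (size 4, max 16) hi=[17, 33, 47] (size 3, min 17) -> median=16
Step 8: insert 24 -> lo=[1, 2, 2, 16] (size 4, max 16) hi=[17, 24, 33, 47] (size 4, min 17) -> median=16.5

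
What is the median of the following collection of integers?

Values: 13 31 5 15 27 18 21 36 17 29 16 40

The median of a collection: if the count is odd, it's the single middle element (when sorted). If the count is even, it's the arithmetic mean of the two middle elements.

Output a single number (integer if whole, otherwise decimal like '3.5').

Answer: 19.5

Derivation:
Step 1: insert 13 -> lo=[13] (size 1, max 13) hi=[] (size 0) -> median=13
Step 2: insert 31 -> lo=[13] (size 1, max 13) hi=[31] (size 1, min 31) -> median=22
Step 3: insert 5 -> lo=[5, 13] (size 2, max 13) hi=[31] (size 1, min 31) -> median=13
Step 4: insert 15 -> lo=[5, 13] (size 2, max 13) hi=[15, 31] (size 2, min 15) -> median=14
Step 5: insert 27 -> lo=[5, 13, 15] (size 3, max 15) hi=[27, 31] (size 2, min 27) -> median=15
Step 6: insert 18 -> lo=[5, 13, 15] (size 3, max 15) hi=[18, 27, 31] (size 3, min 18) -> median=16.5
Step 7: insert 21 -> lo=[5, 13, 15, 18] (size 4, max 18) hi=[21, 27, 31] (size 3, min 21) -> median=18
Step 8: insert 36 -> lo=[5, 13, 15, 18] (size 4, max 18) hi=[21, 27, 31, 36] (size 4, min 21) -> median=19.5
Step 9: insert 17 -> lo=[5, 13, 15, 17, 18] (size 5, max 18) hi=[21, 27, 31, 36] (size 4, min 21) -> median=18
Step 10: insert 29 -> lo=[5, 13, 15, 17, 18] (size 5, max 18) hi=[21, 27, 29, 31, 36] (size 5, min 21) -> median=19.5
Step 11: insert 16 -> lo=[5, 13, 15, 16, 17, 18] (size 6, max 18) hi=[21, 27, 29, 31, 36] (size 5, min 21) -> median=18
Step 12: insert 40 -> lo=[5, 13, 15, 16, 17, 18] (size 6, max 18) hi=[21, 27, 29, 31, 36, 40] (size 6, min 21) -> median=19.5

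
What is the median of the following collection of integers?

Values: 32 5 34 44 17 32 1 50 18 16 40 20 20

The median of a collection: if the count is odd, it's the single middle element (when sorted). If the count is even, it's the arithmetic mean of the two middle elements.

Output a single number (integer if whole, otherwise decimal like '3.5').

Answer: 20

Derivation:
Step 1: insert 32 -> lo=[32] (size 1, max 32) hi=[] (size 0) -> median=32
Step 2: insert 5 -> lo=[5] (size 1, max 5) hi=[32] (size 1, min 32) -> median=18.5
Step 3: insert 34 -> lo=[5, 32] (size 2, max 32) hi=[34] (size 1, min 34) -> median=32
Step 4: insert 44 -> lo=[5, 32] (size 2, max 32) hi=[34, 44] (size 2, min 34) -> median=33
Step 5: insert 17 -> lo=[5, 17, 32] (size 3, max 32) hi=[34, 44] (size 2, min 34) -> median=32
Step 6: insert 32 -> lo=[5, 17, 32] (size 3, max 32) hi=[32, 34, 44] (size 3, min 32) -> median=32
Step 7: insert 1 -> lo=[1, 5, 17, 32] (size 4, max 32) hi=[32, 34, 44] (size 3, min 32) -> median=32
Step 8: insert 50 -> lo=[1, 5, 17, 32] (size 4, max 32) hi=[32, 34, 44, 50] (size 4, min 32) -> median=32
Step 9: insert 18 -> lo=[1, 5, 17, 18, 32] (size 5, max 32) hi=[32, 34, 44, 50] (size 4, min 32) -> median=32
Step 10: insert 16 -> lo=[1, 5, 16, 17, 18] (size 5, max 18) hi=[32, 32, 34, 44, 50] (size 5, min 32) -> median=25
Step 11: insert 40 -> lo=[1, 5, 16, 17, 18, 32] (size 6, max 32) hi=[32, 34, 40, 44, 50] (size 5, min 32) -> median=32
Step 12: insert 20 -> lo=[1, 5, 16, 17, 18, 20] (size 6, max 20) hi=[32, 32, 34, 40, 44, 50] (size 6, min 32) -> median=26
Step 13: insert 20 -> lo=[1, 5, 16, 17, 18, 20, 20] (size 7, max 20) hi=[32, 32, 34, 40, 44, 50] (size 6, min 32) -> median=20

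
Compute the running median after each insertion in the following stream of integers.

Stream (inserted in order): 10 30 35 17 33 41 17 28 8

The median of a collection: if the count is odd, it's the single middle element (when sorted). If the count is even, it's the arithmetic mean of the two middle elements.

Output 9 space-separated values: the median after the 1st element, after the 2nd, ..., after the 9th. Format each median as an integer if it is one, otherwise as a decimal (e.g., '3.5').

Step 1: insert 10 -> lo=[10] (size 1, max 10) hi=[] (size 0) -> median=10
Step 2: insert 30 -> lo=[10] (size 1, max 10) hi=[30] (size 1, min 30) -> median=20
Step 3: insert 35 -> lo=[10, 30] (size 2, max 30) hi=[35] (size 1, min 35) -> median=30
Step 4: insert 17 -> lo=[10, 17] (size 2, max 17) hi=[30, 35] (size 2, min 30) -> median=23.5
Step 5: insert 33 -> lo=[10, 17, 30] (size 3, max 30) hi=[33, 35] (size 2, min 33) -> median=30
Step 6: insert 41 -> lo=[10, 17, 30] (size 3, max 30) hi=[33, 35, 41] (size 3, min 33) -> median=31.5
Step 7: insert 17 -> lo=[10, 17, 17, 30] (size 4, max 30) hi=[33, 35, 41] (size 3, min 33) -> median=30
Step 8: insert 28 -> lo=[10, 17, 17, 28] (size 4, max 28) hi=[30, 33, 35, 41] (size 4, min 30) -> median=29
Step 9: insert 8 -> lo=[8, 10, 17, 17, 28] (size 5, max 28) hi=[30, 33, 35, 41] (size 4, min 30) -> median=28

Answer: 10 20 30 23.5 30 31.5 30 29 28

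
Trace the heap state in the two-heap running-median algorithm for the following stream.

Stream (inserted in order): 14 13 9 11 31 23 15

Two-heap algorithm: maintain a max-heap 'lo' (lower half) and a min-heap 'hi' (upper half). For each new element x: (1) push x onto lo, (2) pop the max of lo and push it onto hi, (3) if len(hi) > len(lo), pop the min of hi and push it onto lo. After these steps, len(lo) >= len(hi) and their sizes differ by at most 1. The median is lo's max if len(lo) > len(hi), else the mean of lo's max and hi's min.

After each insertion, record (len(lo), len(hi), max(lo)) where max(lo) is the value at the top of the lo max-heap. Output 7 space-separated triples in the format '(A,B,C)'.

Step 1: insert 14 -> lo=[14] hi=[] -> (len(lo)=1, len(hi)=0, max(lo)=14)
Step 2: insert 13 -> lo=[13] hi=[14] -> (len(lo)=1, len(hi)=1, max(lo)=13)
Step 3: insert 9 -> lo=[9, 13] hi=[14] -> (len(lo)=2, len(hi)=1, max(lo)=13)
Step 4: insert 11 -> lo=[9, 11] hi=[13, 14] -> (len(lo)=2, len(hi)=2, max(lo)=11)
Step 5: insert 31 -> lo=[9, 11, 13] hi=[14, 31] -> (len(lo)=3, len(hi)=2, max(lo)=13)
Step 6: insert 23 -> lo=[9, 11, 13] hi=[14, 23, 31] -> (len(lo)=3, len(hi)=3, max(lo)=13)
Step 7: insert 15 -> lo=[9, 11, 13, 14] hi=[15, 23, 31] -> (len(lo)=4, len(hi)=3, max(lo)=14)

Answer: (1,0,14) (1,1,13) (2,1,13) (2,2,11) (3,2,13) (3,3,13) (4,3,14)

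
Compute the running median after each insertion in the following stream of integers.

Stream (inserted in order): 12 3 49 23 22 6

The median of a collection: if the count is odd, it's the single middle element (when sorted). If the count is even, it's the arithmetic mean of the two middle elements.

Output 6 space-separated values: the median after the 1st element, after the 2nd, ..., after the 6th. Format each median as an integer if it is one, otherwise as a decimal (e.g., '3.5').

Answer: 12 7.5 12 17.5 22 17

Derivation:
Step 1: insert 12 -> lo=[12] (size 1, max 12) hi=[] (size 0) -> median=12
Step 2: insert 3 -> lo=[3] (size 1, max 3) hi=[12] (size 1, min 12) -> median=7.5
Step 3: insert 49 -> lo=[3, 12] (size 2, max 12) hi=[49] (size 1, min 49) -> median=12
Step 4: insert 23 -> lo=[3, 12] (size 2, max 12) hi=[23, 49] (size 2, min 23) -> median=17.5
Step 5: insert 22 -> lo=[3, 12, 22] (size 3, max 22) hi=[23, 49] (size 2, min 23) -> median=22
Step 6: insert 6 -> lo=[3, 6, 12] (size 3, max 12) hi=[22, 23, 49] (size 3, min 22) -> median=17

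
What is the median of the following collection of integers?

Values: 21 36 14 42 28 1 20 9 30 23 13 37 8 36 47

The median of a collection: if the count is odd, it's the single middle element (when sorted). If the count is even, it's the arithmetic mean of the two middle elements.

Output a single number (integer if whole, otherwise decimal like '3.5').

Answer: 23

Derivation:
Step 1: insert 21 -> lo=[21] (size 1, max 21) hi=[] (size 0) -> median=21
Step 2: insert 36 -> lo=[21] (size 1, max 21) hi=[36] (size 1, min 36) -> median=28.5
Step 3: insert 14 -> lo=[14, 21] (size 2, max 21) hi=[36] (size 1, min 36) -> median=21
Step 4: insert 42 -> lo=[14, 21] (size 2, max 21) hi=[36, 42] (size 2, min 36) -> median=28.5
Step 5: insert 28 -> lo=[14, 21, 28] (size 3, max 28) hi=[36, 42] (size 2, min 36) -> median=28
Step 6: insert 1 -> lo=[1, 14, 21] (size 3, max 21) hi=[28, 36, 42] (size 3, min 28) -> median=24.5
Step 7: insert 20 -> lo=[1, 14, 20, 21] (size 4, max 21) hi=[28, 36, 42] (size 3, min 28) -> median=21
Step 8: insert 9 -> lo=[1, 9, 14, 20] (size 4, max 20) hi=[21, 28, 36, 42] (size 4, min 21) -> median=20.5
Step 9: insert 30 -> lo=[1, 9, 14, 20, 21] (size 5, max 21) hi=[28, 30, 36, 42] (size 4, min 28) -> median=21
Step 10: insert 23 -> lo=[1, 9, 14, 20, 21] (size 5, max 21) hi=[23, 28, 30, 36, 42] (size 5, min 23) -> median=22
Step 11: insert 13 -> lo=[1, 9, 13, 14, 20, 21] (size 6, max 21) hi=[23, 28, 30, 36, 42] (size 5, min 23) -> median=21
Step 12: insert 37 -> lo=[1, 9, 13, 14, 20, 21] (size 6, max 21) hi=[23, 28, 30, 36, 37, 42] (size 6, min 23) -> median=22
Step 13: insert 8 -> lo=[1, 8, 9, 13, 14, 20, 21] (size 7, max 21) hi=[23, 28, 30, 36, 37, 42] (size 6, min 23) -> median=21
Step 14: insert 36 -> lo=[1, 8, 9, 13, 14, 20, 21] (size 7, max 21) hi=[23, 28, 30, 36, 36, 37, 42] (size 7, min 23) -> median=22
Step 15: insert 47 -> lo=[1, 8, 9, 13, 14, 20, 21, 23] (size 8, max 23) hi=[28, 30, 36, 36, 37, 42, 47] (size 7, min 28) -> median=23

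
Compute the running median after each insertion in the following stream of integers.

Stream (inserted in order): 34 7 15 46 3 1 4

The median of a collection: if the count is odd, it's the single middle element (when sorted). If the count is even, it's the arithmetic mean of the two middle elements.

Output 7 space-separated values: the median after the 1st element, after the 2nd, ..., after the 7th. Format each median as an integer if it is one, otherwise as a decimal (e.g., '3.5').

Answer: 34 20.5 15 24.5 15 11 7

Derivation:
Step 1: insert 34 -> lo=[34] (size 1, max 34) hi=[] (size 0) -> median=34
Step 2: insert 7 -> lo=[7] (size 1, max 7) hi=[34] (size 1, min 34) -> median=20.5
Step 3: insert 15 -> lo=[7, 15] (size 2, max 15) hi=[34] (size 1, min 34) -> median=15
Step 4: insert 46 -> lo=[7, 15] (size 2, max 15) hi=[34, 46] (size 2, min 34) -> median=24.5
Step 5: insert 3 -> lo=[3, 7, 15] (size 3, max 15) hi=[34, 46] (size 2, min 34) -> median=15
Step 6: insert 1 -> lo=[1, 3, 7] (size 3, max 7) hi=[15, 34, 46] (size 3, min 15) -> median=11
Step 7: insert 4 -> lo=[1, 3, 4, 7] (size 4, max 7) hi=[15, 34, 46] (size 3, min 15) -> median=7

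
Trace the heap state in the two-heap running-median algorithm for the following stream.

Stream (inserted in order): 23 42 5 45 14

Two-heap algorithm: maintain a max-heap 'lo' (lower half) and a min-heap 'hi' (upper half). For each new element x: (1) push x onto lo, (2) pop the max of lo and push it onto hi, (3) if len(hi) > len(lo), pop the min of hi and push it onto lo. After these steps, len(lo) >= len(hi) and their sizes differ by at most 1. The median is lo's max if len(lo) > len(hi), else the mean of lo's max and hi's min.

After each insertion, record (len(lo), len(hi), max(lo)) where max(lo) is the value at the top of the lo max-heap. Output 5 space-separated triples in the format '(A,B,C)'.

Step 1: insert 23 -> lo=[23] hi=[] -> (len(lo)=1, len(hi)=0, max(lo)=23)
Step 2: insert 42 -> lo=[23] hi=[42] -> (len(lo)=1, len(hi)=1, max(lo)=23)
Step 3: insert 5 -> lo=[5, 23] hi=[42] -> (len(lo)=2, len(hi)=1, max(lo)=23)
Step 4: insert 45 -> lo=[5, 23] hi=[42, 45] -> (len(lo)=2, len(hi)=2, max(lo)=23)
Step 5: insert 14 -> lo=[5, 14, 23] hi=[42, 45] -> (len(lo)=3, len(hi)=2, max(lo)=23)

Answer: (1,0,23) (1,1,23) (2,1,23) (2,2,23) (3,2,23)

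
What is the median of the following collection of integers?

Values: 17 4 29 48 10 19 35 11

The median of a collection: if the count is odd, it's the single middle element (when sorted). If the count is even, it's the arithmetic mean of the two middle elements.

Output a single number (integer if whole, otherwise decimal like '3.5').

Step 1: insert 17 -> lo=[17] (size 1, max 17) hi=[] (size 0) -> median=17
Step 2: insert 4 -> lo=[4] (size 1, max 4) hi=[17] (size 1, min 17) -> median=10.5
Step 3: insert 29 -> lo=[4, 17] (size 2, max 17) hi=[29] (size 1, min 29) -> median=17
Step 4: insert 48 -> lo=[4, 17] (size 2, max 17) hi=[29, 48] (size 2, min 29) -> median=23
Step 5: insert 10 -> lo=[4, 10, 17] (size 3, max 17) hi=[29, 48] (size 2, min 29) -> median=17
Step 6: insert 19 -> lo=[4, 10, 17] (size 3, max 17) hi=[19, 29, 48] (size 3, min 19) -> median=18
Step 7: insert 35 -> lo=[4, 10, 17, 19] (size 4, max 19) hi=[29, 35, 48] (size 3, min 29) -> median=19
Step 8: insert 11 -> lo=[4, 10, 11, 17] (size 4, max 17) hi=[19, 29, 35, 48] (size 4, min 19) -> median=18

Answer: 18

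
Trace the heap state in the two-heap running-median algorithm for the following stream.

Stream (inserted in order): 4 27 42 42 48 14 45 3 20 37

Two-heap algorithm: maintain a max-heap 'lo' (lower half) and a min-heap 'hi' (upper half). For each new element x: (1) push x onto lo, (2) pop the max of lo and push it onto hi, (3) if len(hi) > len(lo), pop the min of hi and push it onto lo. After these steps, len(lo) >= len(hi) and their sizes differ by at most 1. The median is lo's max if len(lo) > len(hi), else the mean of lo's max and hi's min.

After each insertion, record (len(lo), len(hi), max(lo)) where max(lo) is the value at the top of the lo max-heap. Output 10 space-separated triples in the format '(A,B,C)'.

Step 1: insert 4 -> lo=[4] hi=[] -> (len(lo)=1, len(hi)=0, max(lo)=4)
Step 2: insert 27 -> lo=[4] hi=[27] -> (len(lo)=1, len(hi)=1, max(lo)=4)
Step 3: insert 42 -> lo=[4, 27] hi=[42] -> (len(lo)=2, len(hi)=1, max(lo)=27)
Step 4: insert 42 -> lo=[4, 27] hi=[42, 42] -> (len(lo)=2, len(hi)=2, max(lo)=27)
Step 5: insert 48 -> lo=[4, 27, 42] hi=[42, 48] -> (len(lo)=3, len(hi)=2, max(lo)=42)
Step 6: insert 14 -> lo=[4, 14, 27] hi=[42, 42, 48] -> (len(lo)=3, len(hi)=3, max(lo)=27)
Step 7: insert 45 -> lo=[4, 14, 27, 42] hi=[42, 45, 48] -> (len(lo)=4, len(hi)=3, max(lo)=42)
Step 8: insert 3 -> lo=[3, 4, 14, 27] hi=[42, 42, 45, 48] -> (len(lo)=4, len(hi)=4, max(lo)=27)
Step 9: insert 20 -> lo=[3, 4, 14, 20, 27] hi=[42, 42, 45, 48] -> (len(lo)=5, len(hi)=4, max(lo)=27)
Step 10: insert 37 -> lo=[3, 4, 14, 20, 27] hi=[37, 42, 42, 45, 48] -> (len(lo)=5, len(hi)=5, max(lo)=27)

Answer: (1,0,4) (1,1,4) (2,1,27) (2,2,27) (3,2,42) (3,3,27) (4,3,42) (4,4,27) (5,4,27) (5,5,27)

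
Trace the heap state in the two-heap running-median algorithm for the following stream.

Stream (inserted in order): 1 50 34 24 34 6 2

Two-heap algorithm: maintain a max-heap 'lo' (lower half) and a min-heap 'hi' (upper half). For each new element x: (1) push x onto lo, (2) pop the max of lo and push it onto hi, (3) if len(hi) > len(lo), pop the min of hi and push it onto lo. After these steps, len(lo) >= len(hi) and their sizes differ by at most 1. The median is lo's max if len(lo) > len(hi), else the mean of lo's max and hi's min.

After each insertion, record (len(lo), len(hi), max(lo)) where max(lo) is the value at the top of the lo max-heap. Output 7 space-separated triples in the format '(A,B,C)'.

Step 1: insert 1 -> lo=[1] hi=[] -> (len(lo)=1, len(hi)=0, max(lo)=1)
Step 2: insert 50 -> lo=[1] hi=[50] -> (len(lo)=1, len(hi)=1, max(lo)=1)
Step 3: insert 34 -> lo=[1, 34] hi=[50] -> (len(lo)=2, len(hi)=1, max(lo)=34)
Step 4: insert 24 -> lo=[1, 24] hi=[34, 50] -> (len(lo)=2, len(hi)=2, max(lo)=24)
Step 5: insert 34 -> lo=[1, 24, 34] hi=[34, 50] -> (len(lo)=3, len(hi)=2, max(lo)=34)
Step 6: insert 6 -> lo=[1, 6, 24] hi=[34, 34, 50] -> (len(lo)=3, len(hi)=3, max(lo)=24)
Step 7: insert 2 -> lo=[1, 2, 6, 24] hi=[34, 34, 50] -> (len(lo)=4, len(hi)=3, max(lo)=24)

Answer: (1,0,1) (1,1,1) (2,1,34) (2,2,24) (3,2,34) (3,3,24) (4,3,24)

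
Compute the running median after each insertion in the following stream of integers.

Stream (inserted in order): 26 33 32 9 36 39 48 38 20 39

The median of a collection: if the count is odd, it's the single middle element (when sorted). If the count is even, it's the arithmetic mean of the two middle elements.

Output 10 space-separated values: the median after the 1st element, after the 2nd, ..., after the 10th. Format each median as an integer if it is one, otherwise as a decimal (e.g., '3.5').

Step 1: insert 26 -> lo=[26] (size 1, max 26) hi=[] (size 0) -> median=26
Step 2: insert 33 -> lo=[26] (size 1, max 26) hi=[33] (size 1, min 33) -> median=29.5
Step 3: insert 32 -> lo=[26, 32] (size 2, max 32) hi=[33] (size 1, min 33) -> median=32
Step 4: insert 9 -> lo=[9, 26] (size 2, max 26) hi=[32, 33] (size 2, min 32) -> median=29
Step 5: insert 36 -> lo=[9, 26, 32] (size 3, max 32) hi=[33, 36] (size 2, min 33) -> median=32
Step 6: insert 39 -> lo=[9, 26, 32] (size 3, max 32) hi=[33, 36, 39] (size 3, min 33) -> median=32.5
Step 7: insert 48 -> lo=[9, 26, 32, 33] (size 4, max 33) hi=[36, 39, 48] (size 3, min 36) -> median=33
Step 8: insert 38 -> lo=[9, 26, 32, 33] (size 4, max 33) hi=[36, 38, 39, 48] (size 4, min 36) -> median=34.5
Step 9: insert 20 -> lo=[9, 20, 26, 32, 33] (size 5, max 33) hi=[36, 38, 39, 48] (size 4, min 36) -> median=33
Step 10: insert 39 -> lo=[9, 20, 26, 32, 33] (size 5, max 33) hi=[36, 38, 39, 39, 48] (size 5, min 36) -> median=34.5

Answer: 26 29.5 32 29 32 32.5 33 34.5 33 34.5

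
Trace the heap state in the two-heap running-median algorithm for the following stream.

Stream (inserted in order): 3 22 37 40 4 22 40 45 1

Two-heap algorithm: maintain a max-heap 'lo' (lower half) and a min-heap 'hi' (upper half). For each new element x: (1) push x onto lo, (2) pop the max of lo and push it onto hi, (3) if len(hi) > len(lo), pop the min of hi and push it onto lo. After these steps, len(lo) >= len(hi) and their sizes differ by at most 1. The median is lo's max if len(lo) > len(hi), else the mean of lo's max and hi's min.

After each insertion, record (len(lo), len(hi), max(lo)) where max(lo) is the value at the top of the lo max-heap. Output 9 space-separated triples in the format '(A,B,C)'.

Answer: (1,0,3) (1,1,3) (2,1,22) (2,2,22) (3,2,22) (3,3,22) (4,3,22) (4,4,22) (5,4,22)

Derivation:
Step 1: insert 3 -> lo=[3] hi=[] -> (len(lo)=1, len(hi)=0, max(lo)=3)
Step 2: insert 22 -> lo=[3] hi=[22] -> (len(lo)=1, len(hi)=1, max(lo)=3)
Step 3: insert 37 -> lo=[3, 22] hi=[37] -> (len(lo)=2, len(hi)=1, max(lo)=22)
Step 4: insert 40 -> lo=[3, 22] hi=[37, 40] -> (len(lo)=2, len(hi)=2, max(lo)=22)
Step 5: insert 4 -> lo=[3, 4, 22] hi=[37, 40] -> (len(lo)=3, len(hi)=2, max(lo)=22)
Step 6: insert 22 -> lo=[3, 4, 22] hi=[22, 37, 40] -> (len(lo)=3, len(hi)=3, max(lo)=22)
Step 7: insert 40 -> lo=[3, 4, 22, 22] hi=[37, 40, 40] -> (len(lo)=4, len(hi)=3, max(lo)=22)
Step 8: insert 45 -> lo=[3, 4, 22, 22] hi=[37, 40, 40, 45] -> (len(lo)=4, len(hi)=4, max(lo)=22)
Step 9: insert 1 -> lo=[1, 3, 4, 22, 22] hi=[37, 40, 40, 45] -> (len(lo)=5, len(hi)=4, max(lo)=22)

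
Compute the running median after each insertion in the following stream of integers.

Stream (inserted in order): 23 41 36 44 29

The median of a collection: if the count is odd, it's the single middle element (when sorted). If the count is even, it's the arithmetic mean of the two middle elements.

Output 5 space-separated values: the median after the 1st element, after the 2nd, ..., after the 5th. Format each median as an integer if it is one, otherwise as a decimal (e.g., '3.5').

Step 1: insert 23 -> lo=[23] (size 1, max 23) hi=[] (size 0) -> median=23
Step 2: insert 41 -> lo=[23] (size 1, max 23) hi=[41] (size 1, min 41) -> median=32
Step 3: insert 36 -> lo=[23, 36] (size 2, max 36) hi=[41] (size 1, min 41) -> median=36
Step 4: insert 44 -> lo=[23, 36] (size 2, max 36) hi=[41, 44] (size 2, min 41) -> median=38.5
Step 5: insert 29 -> lo=[23, 29, 36] (size 3, max 36) hi=[41, 44] (size 2, min 41) -> median=36

Answer: 23 32 36 38.5 36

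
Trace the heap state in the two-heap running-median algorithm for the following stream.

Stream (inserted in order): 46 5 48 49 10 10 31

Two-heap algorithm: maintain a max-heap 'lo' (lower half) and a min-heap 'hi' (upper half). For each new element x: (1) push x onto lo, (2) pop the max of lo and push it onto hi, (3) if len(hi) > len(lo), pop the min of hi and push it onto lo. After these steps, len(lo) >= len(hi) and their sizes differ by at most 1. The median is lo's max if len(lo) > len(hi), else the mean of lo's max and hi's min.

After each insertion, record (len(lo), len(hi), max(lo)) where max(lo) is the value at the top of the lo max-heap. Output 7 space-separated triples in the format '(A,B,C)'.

Step 1: insert 46 -> lo=[46] hi=[] -> (len(lo)=1, len(hi)=0, max(lo)=46)
Step 2: insert 5 -> lo=[5] hi=[46] -> (len(lo)=1, len(hi)=1, max(lo)=5)
Step 3: insert 48 -> lo=[5, 46] hi=[48] -> (len(lo)=2, len(hi)=1, max(lo)=46)
Step 4: insert 49 -> lo=[5, 46] hi=[48, 49] -> (len(lo)=2, len(hi)=2, max(lo)=46)
Step 5: insert 10 -> lo=[5, 10, 46] hi=[48, 49] -> (len(lo)=3, len(hi)=2, max(lo)=46)
Step 6: insert 10 -> lo=[5, 10, 10] hi=[46, 48, 49] -> (len(lo)=3, len(hi)=3, max(lo)=10)
Step 7: insert 31 -> lo=[5, 10, 10, 31] hi=[46, 48, 49] -> (len(lo)=4, len(hi)=3, max(lo)=31)

Answer: (1,0,46) (1,1,5) (2,1,46) (2,2,46) (3,2,46) (3,3,10) (4,3,31)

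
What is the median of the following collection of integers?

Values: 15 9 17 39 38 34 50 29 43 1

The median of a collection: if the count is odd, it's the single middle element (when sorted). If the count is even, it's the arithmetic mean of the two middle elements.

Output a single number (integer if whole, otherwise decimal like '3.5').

Answer: 31.5

Derivation:
Step 1: insert 15 -> lo=[15] (size 1, max 15) hi=[] (size 0) -> median=15
Step 2: insert 9 -> lo=[9] (size 1, max 9) hi=[15] (size 1, min 15) -> median=12
Step 3: insert 17 -> lo=[9, 15] (size 2, max 15) hi=[17] (size 1, min 17) -> median=15
Step 4: insert 39 -> lo=[9, 15] (size 2, max 15) hi=[17, 39] (size 2, min 17) -> median=16
Step 5: insert 38 -> lo=[9, 15, 17] (size 3, max 17) hi=[38, 39] (size 2, min 38) -> median=17
Step 6: insert 34 -> lo=[9, 15, 17] (size 3, max 17) hi=[34, 38, 39] (size 3, min 34) -> median=25.5
Step 7: insert 50 -> lo=[9, 15, 17, 34] (size 4, max 34) hi=[38, 39, 50] (size 3, min 38) -> median=34
Step 8: insert 29 -> lo=[9, 15, 17, 29] (size 4, max 29) hi=[34, 38, 39, 50] (size 4, min 34) -> median=31.5
Step 9: insert 43 -> lo=[9, 15, 17, 29, 34] (size 5, max 34) hi=[38, 39, 43, 50] (size 4, min 38) -> median=34
Step 10: insert 1 -> lo=[1, 9, 15, 17, 29] (size 5, max 29) hi=[34, 38, 39, 43, 50] (size 5, min 34) -> median=31.5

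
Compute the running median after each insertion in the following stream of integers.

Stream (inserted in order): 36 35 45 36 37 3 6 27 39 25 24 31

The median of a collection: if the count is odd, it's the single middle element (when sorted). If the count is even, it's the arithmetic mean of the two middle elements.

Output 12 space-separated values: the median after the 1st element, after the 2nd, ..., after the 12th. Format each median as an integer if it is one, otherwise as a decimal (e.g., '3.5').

Step 1: insert 36 -> lo=[36] (size 1, max 36) hi=[] (size 0) -> median=36
Step 2: insert 35 -> lo=[35] (size 1, max 35) hi=[36] (size 1, min 36) -> median=35.5
Step 3: insert 45 -> lo=[35, 36] (size 2, max 36) hi=[45] (size 1, min 45) -> median=36
Step 4: insert 36 -> lo=[35, 36] (size 2, max 36) hi=[36, 45] (size 2, min 36) -> median=36
Step 5: insert 37 -> lo=[35, 36, 36] (size 3, max 36) hi=[37, 45] (size 2, min 37) -> median=36
Step 6: insert 3 -> lo=[3, 35, 36] (size 3, max 36) hi=[36, 37, 45] (size 3, min 36) -> median=36
Step 7: insert 6 -> lo=[3, 6, 35, 36] (size 4, max 36) hi=[36, 37, 45] (size 3, min 36) -> median=36
Step 8: insert 27 -> lo=[3, 6, 27, 35] (size 4, max 35) hi=[36, 36, 37, 45] (size 4, min 36) -> median=35.5
Step 9: insert 39 -> lo=[3, 6, 27, 35, 36] (size 5, max 36) hi=[36, 37, 39, 45] (size 4, min 36) -> median=36
Step 10: insert 25 -> lo=[3, 6, 25, 27, 35] (size 5, max 35) hi=[36, 36, 37, 39, 45] (size 5, min 36) -> median=35.5
Step 11: insert 24 -> lo=[3, 6, 24, 25, 27, 35] (size 6, max 35) hi=[36, 36, 37, 39, 45] (size 5, min 36) -> median=35
Step 12: insert 31 -> lo=[3, 6, 24, 25, 27, 31] (size 6, max 31) hi=[35, 36, 36, 37, 39, 45] (size 6, min 35) -> median=33

Answer: 36 35.5 36 36 36 36 36 35.5 36 35.5 35 33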